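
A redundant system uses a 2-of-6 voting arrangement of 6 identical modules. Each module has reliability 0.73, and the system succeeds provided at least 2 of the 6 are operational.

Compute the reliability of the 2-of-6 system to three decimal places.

0.993

R = Σ_{i=2}^{6} C(6,i) p^i (1−p)^{6−i} with p = 0.73
C(6,2)·0.73^2·0.27^4 = 0.04248
C(6,3)·0.73^3·0.27^3 = 0.15314
C(6,4)·0.73^4·0.27^2 = 0.31053
C(6,5)·0.73^5·0.27^1 = 0.33584
C(6,6)·0.73^6·0.27^0 = 0.15133
Sum = 0.993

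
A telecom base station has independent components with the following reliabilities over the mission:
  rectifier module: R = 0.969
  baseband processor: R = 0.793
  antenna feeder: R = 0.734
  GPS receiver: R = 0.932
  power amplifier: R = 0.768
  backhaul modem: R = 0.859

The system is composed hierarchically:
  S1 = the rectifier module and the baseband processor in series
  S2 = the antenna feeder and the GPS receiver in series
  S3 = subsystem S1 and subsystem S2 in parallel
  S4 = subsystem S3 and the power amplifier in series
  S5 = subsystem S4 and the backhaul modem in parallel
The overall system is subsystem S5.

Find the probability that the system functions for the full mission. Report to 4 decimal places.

Series (rectifier module and baseband processor): 0.969000 × 0.793000 = 0.768417
Series (antenna feeder and GPS receiver): 0.734000 × 0.932000 = 0.684088
Parallel ([0.768417] and [0.684088]): 1 − (1 − 0.768417)(1 − 0.684088) = 0.926840
Series ([0.926840] and power amplifier): 0.926840 × 0.768000 = 0.711813
Parallel ([0.711813] and backhaul modem): 1 − (1 − 0.711813)(1 − 0.859000) = 0.9594

0.9594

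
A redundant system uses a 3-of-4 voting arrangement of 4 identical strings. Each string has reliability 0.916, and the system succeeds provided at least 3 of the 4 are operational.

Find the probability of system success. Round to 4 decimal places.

R = Σ_{i=3}^{4} C(4,i) p^i (1−p)^{4−i} with p = 0.916
C(4,3)·0.916^3·0.084^1 = 0.258241
C(4,4)·0.916^4·0.084^0 = 0.704015
Sum = 0.9623

0.9623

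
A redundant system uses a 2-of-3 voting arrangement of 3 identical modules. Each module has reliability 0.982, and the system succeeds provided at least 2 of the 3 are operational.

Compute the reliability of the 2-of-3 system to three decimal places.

R = Σ_{i=2}^{3} C(3,i) p^i (1−p)^{3−i} with p = 0.982
C(3,2)·0.982^2·0.018^1 = 0.05207
C(3,3)·0.982^3·0.018^0 = 0.94697
Sum = 0.999

0.999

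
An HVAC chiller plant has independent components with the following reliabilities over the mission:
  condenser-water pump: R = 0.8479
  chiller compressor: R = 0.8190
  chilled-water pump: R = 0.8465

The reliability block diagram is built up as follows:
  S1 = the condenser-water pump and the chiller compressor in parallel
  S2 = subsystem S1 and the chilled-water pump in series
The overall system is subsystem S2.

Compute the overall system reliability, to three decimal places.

0.823

Parallel (condenser-water pump and chiller compressor): 1 − (1 − 0.84790)(1 − 0.81900) = 0.97247
Series ([0.97247] and chilled-water pump): 0.97247 × 0.84650 = 0.823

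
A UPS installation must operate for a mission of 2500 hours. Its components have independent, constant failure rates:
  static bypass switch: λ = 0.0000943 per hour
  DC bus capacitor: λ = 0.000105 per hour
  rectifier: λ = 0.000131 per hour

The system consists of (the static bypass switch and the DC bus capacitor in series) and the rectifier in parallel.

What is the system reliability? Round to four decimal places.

0.8904

R(static bypass switch) = exp(−0.0000943 × 2500) = 0.789978
R(DC bus capacitor) = exp(−0.000105 × 2500) = 0.769126
R(rectifier) = exp(−0.000131 × 2500) = 0.720723
Series (static bypass switch and DC bus capacitor): 0.789978 × 0.769126 = 0.607593
Parallel ([0.607593] and rectifier): 1 − (1 − 0.607593)(1 − 0.720723) = 0.8904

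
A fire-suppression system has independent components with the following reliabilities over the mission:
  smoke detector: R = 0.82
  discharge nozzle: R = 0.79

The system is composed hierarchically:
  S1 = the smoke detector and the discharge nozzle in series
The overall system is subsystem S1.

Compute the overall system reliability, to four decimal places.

0.6478

Series (smoke detector and discharge nozzle): 0.820000 × 0.790000 = 0.6478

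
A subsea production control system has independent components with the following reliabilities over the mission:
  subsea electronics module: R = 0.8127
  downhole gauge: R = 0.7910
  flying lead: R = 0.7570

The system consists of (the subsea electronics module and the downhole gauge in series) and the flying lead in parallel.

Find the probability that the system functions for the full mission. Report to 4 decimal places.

0.9132

Series (subsea electronics module and downhole gauge): 0.812700 × 0.791000 = 0.642846
Parallel ([0.642846] and flying lead): 1 − (1 − 0.642846)(1 − 0.757000) = 0.9132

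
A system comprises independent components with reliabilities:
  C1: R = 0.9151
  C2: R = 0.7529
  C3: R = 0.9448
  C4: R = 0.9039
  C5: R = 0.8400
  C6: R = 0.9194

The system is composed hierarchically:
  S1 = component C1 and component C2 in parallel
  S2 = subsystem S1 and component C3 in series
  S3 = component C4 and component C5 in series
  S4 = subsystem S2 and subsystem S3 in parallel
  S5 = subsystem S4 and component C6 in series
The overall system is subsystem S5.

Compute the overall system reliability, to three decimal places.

Parallel (C1 and C2): 1 − (1 − 0.91510)(1 − 0.75290) = 0.97902
Series ([0.97902] and C3): 0.97902 × 0.94480 = 0.92498
Series (C4 and C5): 0.90390 × 0.84000 = 0.75928
Parallel ([0.92498] and [0.75928]): 1 − (1 − 0.92498)(1 − 0.75928) = 0.98194
Series ([0.98194] and C6): 0.98194 × 0.91940 = 0.903

0.903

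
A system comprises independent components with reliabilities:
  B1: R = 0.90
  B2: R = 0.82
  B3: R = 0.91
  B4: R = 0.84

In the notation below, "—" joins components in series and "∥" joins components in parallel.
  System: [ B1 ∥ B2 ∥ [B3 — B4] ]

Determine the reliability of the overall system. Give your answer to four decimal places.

Series (B3 and B4): 0.910000 × 0.840000 = 0.764400
Parallel (B1, B2, and [0.764400]): 1 − (1 − 0.900000)(1 − 0.820000)(1 − 0.764400) = 0.9958

0.9958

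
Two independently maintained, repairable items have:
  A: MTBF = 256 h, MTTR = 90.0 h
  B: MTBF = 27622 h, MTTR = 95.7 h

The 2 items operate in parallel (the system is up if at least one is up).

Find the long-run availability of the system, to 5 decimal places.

0.99910

A(A) = MTBF/(MTBF+MTTR) = 256/(256+90.0) = 0.739884
A(B) = MTBF/(MTBF+MTTR) = 27622/(27622+95.7) = 0.996547
Parallel availability: 1 − (1 − 0.739884)(1 − 0.996547) = 0.99910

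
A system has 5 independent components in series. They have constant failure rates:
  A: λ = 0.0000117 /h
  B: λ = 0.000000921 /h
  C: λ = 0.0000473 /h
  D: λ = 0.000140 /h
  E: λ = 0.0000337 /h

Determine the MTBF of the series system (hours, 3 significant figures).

Series of exponential components: λ_sys = Σ λ_i
λ_sys = 0.0000117 + 0.000000921 + 0.0000473 + 0.000140 + 0.0000337 = 2.3362e-04 /h
MTBF = 1 / λ_sys = 4280 h

4280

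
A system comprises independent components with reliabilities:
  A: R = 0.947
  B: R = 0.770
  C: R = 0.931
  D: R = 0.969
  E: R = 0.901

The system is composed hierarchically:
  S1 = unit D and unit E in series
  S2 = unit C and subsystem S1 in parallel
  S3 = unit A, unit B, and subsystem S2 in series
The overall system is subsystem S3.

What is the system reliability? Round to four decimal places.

0.7228

Series (D and E): 0.969000 × 0.901000 = 0.873069
Parallel (C and [0.873069]): 1 − (1 − 0.931000)(1 − 0.873069) = 0.991242
Series (A, B, and [0.991242]): 0.947000 × 0.770000 × 0.991242 = 0.7228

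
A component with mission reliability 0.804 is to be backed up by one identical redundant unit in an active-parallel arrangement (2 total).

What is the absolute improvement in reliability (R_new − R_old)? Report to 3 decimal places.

R_before = 0.804
R_after = 1 − (1 − 0.804)^2 = 0.962
ΔR = 0.962 − 0.804 = 0.158

0.158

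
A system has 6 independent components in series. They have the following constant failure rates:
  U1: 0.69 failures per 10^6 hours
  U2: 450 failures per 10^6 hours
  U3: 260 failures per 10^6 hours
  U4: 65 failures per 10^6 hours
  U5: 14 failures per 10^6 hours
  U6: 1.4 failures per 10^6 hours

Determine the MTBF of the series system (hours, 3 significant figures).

Series of exponential components: λ_sys = Σ λ_i
λ_sys = 0.00000069 + 0.00045 + 0.00026 + 0.000065 + 0.000014 + 0.0000014 = 7.9109e-04 /h
MTBF = 1 / λ_sys = 1260 h

1260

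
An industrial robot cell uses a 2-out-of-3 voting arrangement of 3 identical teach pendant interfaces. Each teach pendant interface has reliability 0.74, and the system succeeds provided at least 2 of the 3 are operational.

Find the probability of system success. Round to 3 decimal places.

0.832

R = Σ_{i=2}^{3} C(3,i) p^i (1−p)^{3−i} with p = 0.74
C(3,2)·0.74^2·0.26^1 = 0.42713
C(3,3)·0.74^3·0.26^0 = 0.40522
Sum = 0.832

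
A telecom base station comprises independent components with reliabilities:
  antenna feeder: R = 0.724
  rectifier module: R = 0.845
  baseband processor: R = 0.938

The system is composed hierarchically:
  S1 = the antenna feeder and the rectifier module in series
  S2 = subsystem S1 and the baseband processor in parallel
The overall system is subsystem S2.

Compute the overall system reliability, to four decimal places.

Series (antenna feeder and rectifier module): 0.724000 × 0.845000 = 0.611780
Parallel ([0.611780] and baseband processor): 1 − (1 − 0.611780)(1 − 0.938000) = 0.9759

0.9759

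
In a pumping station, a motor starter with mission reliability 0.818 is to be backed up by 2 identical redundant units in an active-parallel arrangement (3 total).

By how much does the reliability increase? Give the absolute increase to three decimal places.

R_before = 0.818
R_after = 1 − (1 − 0.818)^3 = 0.994
ΔR = 0.994 − 0.818 = 0.176

0.176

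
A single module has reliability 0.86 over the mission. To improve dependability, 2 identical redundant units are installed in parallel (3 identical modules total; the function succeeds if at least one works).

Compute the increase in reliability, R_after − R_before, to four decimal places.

R_before = 0.86
R_after = 1 − (1 − 0.86)^3 = 0.9973
ΔR = 0.9973 − 0.86 = 0.1373

0.1373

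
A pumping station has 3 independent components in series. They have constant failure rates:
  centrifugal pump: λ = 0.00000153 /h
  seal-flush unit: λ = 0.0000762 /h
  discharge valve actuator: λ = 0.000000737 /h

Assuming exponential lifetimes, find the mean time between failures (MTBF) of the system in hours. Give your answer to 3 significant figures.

Series of exponential components: λ_sys = Σ λ_i
λ_sys = 0.00000153 + 0.0000762 + 0.000000737 = 7.8467e-05 /h
MTBF = 1 / λ_sys = 12700 h

12700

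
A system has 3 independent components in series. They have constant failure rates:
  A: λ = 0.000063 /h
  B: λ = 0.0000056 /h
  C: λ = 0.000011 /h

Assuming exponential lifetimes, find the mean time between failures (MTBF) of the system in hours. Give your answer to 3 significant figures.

Series of exponential components: λ_sys = Σ λ_i
λ_sys = 0.000063 + 0.0000056 + 0.000011 = 7.9600e-05 /h
MTBF = 1 / λ_sys = 12600 h

12600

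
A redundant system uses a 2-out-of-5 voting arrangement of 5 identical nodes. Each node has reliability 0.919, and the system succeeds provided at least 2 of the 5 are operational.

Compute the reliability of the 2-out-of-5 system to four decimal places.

R = Σ_{i=2}^{5} C(5,i) p^i (1−p)^{5−i} with p = 0.919
C(5,2)·0.919^2·0.081^3 = 0.004488
C(5,3)·0.919^3·0.081^2 = 0.050923
C(5,4)·0.919^4·0.081^1 = 0.288880
C(5,5)·0.919^5·0.081^0 = 0.655507
Sum = 0.9998

0.9998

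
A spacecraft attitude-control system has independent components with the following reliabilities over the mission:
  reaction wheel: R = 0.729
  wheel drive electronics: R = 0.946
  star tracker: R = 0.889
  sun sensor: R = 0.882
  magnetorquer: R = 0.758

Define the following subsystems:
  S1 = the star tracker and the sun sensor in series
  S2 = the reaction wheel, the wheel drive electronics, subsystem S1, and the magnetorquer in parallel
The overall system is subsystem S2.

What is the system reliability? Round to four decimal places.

Series (star tracker and sun sensor): 0.889000 × 0.882000 = 0.784098
Parallel (reaction wheel, wheel drive electronics, [0.784098], and magnetorquer): 1 − (1 − 0.729000)(1 − 0.946000)(1 − 0.784098)(1 − 0.758000) = 0.9992

0.9992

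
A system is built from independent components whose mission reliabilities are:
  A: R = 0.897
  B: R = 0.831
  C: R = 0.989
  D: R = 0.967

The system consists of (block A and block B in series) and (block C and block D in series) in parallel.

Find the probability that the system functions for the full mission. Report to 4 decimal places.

0.9889

Series (A and B): 0.897000 × 0.831000 = 0.745407
Series (C and D): 0.989000 × 0.967000 = 0.956363
Parallel ([0.745407] and [0.956363]): 1 − (1 − 0.745407)(1 − 0.956363) = 0.9889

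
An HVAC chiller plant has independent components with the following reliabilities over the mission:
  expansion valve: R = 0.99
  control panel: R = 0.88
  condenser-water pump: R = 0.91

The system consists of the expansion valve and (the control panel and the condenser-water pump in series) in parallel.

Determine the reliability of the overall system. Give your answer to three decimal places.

Series (control panel and condenser-water pump): 0.88000 × 0.91000 = 0.80080
Parallel (expansion valve and [0.80080]): 1 − (1 − 0.99000)(1 − 0.80080) = 0.998

0.998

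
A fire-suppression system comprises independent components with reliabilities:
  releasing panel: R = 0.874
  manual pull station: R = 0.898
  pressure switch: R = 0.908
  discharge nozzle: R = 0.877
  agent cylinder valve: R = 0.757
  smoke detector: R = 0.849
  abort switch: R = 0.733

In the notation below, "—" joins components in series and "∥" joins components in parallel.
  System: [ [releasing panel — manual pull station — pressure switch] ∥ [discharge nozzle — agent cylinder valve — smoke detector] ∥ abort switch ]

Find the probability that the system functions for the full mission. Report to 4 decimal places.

Series (releasing panel, manual pull station, and pressure switch): 0.874000 × 0.898000 × 0.908000 = 0.712646
Series (discharge nozzle, agent cylinder valve, and smoke detector): 0.877000 × 0.757000 × 0.849000 = 0.563642
Parallel ([0.712646], [0.563642], and abort switch): 1 − (1 − 0.712646)(1 − 0.563642)(1 − 0.733000) = 0.9665

0.9665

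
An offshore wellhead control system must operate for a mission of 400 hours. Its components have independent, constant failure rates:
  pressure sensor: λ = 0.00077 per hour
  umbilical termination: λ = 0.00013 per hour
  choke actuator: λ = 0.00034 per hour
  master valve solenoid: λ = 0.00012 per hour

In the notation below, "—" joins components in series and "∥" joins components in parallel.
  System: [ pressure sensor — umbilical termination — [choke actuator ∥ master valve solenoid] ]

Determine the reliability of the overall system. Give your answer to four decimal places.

0.6935

R(pressure sensor) = exp(−0.00077 × 400) = 0.734915
R(umbilical termination) = exp(−0.00013 × 400) = 0.949329
R(choke actuator) = exp(−0.00034 × 400) = 0.872843
R(master valve solenoid) = exp(−0.00012 × 400) = 0.953134
Parallel (choke actuator and master valve solenoid): 1 − (1 − 0.872843)(1 − 0.953134) = 0.994041
Series (pressure sensor, umbilical termination, and [0.994041]): 0.734915 × 0.949329 × 0.994041 = 0.6935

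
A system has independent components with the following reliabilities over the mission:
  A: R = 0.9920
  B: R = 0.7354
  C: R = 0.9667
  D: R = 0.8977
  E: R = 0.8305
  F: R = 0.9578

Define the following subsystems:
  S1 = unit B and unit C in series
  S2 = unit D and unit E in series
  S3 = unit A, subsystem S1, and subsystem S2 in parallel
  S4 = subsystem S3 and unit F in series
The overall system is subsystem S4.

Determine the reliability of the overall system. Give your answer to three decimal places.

Series (B and C): 0.73540 × 0.96670 = 0.71091
Series (D and E): 0.89770 × 0.83050 = 0.74554
Parallel (A, [0.71091], and [0.74554]): 1 − (1 − 0.99200)(1 − 0.71091)(1 − 0.74554) = 0.99941
Series ([0.99941] and F): 0.99941 × 0.95780 = 0.957

0.957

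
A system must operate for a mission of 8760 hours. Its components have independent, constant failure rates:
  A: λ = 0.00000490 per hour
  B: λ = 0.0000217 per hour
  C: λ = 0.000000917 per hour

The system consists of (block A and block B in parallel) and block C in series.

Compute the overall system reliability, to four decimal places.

0.9848

R(A) = exp(−0.00000490 × 8760) = 0.957984
R(B) = exp(−0.0000217 × 8760) = 0.826883
R(C) = exp(−0.000000917 × 8760) = 0.991999
Parallel (A and B): 1 − (1 − 0.957984)(1 − 0.826883) = 0.992726
Series ([0.992726] and C): 0.992726 × 0.991999 = 0.9848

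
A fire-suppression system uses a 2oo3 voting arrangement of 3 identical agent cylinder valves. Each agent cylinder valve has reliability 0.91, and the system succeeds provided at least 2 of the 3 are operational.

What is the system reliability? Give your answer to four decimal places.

R = Σ_{i=2}^{3} C(3,i) p^i (1−p)^{3−i} with p = 0.91
C(3,2)·0.91^2·0.09^1 = 0.223587
C(3,3)·0.91^3·0.09^0 = 0.753571
Sum = 0.9772

0.9772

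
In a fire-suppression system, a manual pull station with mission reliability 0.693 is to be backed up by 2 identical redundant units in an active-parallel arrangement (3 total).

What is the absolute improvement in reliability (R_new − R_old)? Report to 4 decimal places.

R_before = 0.693
R_after = 1 − (1 − 0.693)^3 = 0.9711
ΔR = 0.9711 − 0.693 = 0.2781

0.2781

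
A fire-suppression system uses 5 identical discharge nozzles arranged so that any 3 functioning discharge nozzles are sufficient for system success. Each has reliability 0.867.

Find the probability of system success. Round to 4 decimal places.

R = Σ_{i=3}^{5} C(5,i) p^i (1−p)^{5−i} with p = 0.867
C(5,3)·0.867^3·0.133^2 = 0.115282
C(5,4)·0.867^4·0.133^1 = 0.375749
C(5,5)·0.867^5·0.133^0 = 0.489887
Sum = 0.9809

0.9809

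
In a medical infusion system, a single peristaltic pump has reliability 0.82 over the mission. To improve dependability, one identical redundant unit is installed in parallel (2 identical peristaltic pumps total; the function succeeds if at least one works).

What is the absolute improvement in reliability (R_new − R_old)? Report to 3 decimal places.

R_before = 0.82
R_after = 1 − (1 − 0.82)^2 = 0.968
ΔR = 0.968 − 0.82 = 0.148

0.148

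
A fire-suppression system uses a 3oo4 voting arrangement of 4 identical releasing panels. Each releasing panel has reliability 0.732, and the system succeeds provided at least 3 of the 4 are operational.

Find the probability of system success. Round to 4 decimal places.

0.7076

R = Σ_{i=3}^{4} C(4,i) p^i (1−p)^{4−i} with p = 0.732
C(4,3)·0.732^3·0.268^1 = 0.420463
C(4,4)·0.732^4·0.268^0 = 0.287107
Sum = 0.7076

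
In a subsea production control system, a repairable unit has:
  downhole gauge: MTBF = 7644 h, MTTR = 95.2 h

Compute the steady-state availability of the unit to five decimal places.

0.98770

A(downhole gauge) = MTBF/(MTBF+MTTR) = 7644/(7644+95.2) = 0.98770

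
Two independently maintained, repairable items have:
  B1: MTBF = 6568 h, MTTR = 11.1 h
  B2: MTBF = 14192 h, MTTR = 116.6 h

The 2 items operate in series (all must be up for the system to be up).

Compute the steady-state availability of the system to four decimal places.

A(B1) = MTBF/(MTBF+MTTR) = 6568/(6568+11.1) = 0.998313
A(B2) = MTBF/(MTBF+MTTR) = 14192/(14192+116.6) = 0.991851
Series availability: 0.998313 × 0.991851 = 0.9902

0.9902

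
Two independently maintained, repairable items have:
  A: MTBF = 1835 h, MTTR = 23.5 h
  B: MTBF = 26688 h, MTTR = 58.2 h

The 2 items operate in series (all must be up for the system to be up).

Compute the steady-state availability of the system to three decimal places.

0.985

A(A) = MTBF/(MTBF+MTTR) = 1835/(1835+23.5) = 0.987355
A(B) = MTBF/(MTBF+MTTR) = 26688/(26688+58.2) = 0.997824
Series availability: 0.987355 × 0.997824 = 0.985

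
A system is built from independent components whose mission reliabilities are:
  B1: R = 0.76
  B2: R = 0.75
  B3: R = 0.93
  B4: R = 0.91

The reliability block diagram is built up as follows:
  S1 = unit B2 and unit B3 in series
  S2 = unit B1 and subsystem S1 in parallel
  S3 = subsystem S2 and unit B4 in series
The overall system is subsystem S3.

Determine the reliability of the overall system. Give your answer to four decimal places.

0.8439

Series (B2 and B3): 0.750000 × 0.930000 = 0.697500
Parallel (B1 and [0.697500]): 1 − (1 − 0.760000)(1 − 0.697500) = 0.927400
Series ([0.927400] and B4): 0.927400 × 0.910000 = 0.8439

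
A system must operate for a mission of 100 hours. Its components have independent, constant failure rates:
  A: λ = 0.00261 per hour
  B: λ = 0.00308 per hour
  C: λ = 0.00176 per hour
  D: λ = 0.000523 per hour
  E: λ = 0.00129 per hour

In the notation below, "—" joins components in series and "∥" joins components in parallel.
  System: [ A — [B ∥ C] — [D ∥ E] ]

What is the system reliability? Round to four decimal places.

R(A) = exp(−0.00261 × 100) = 0.770281
R(B) = exp(−0.00308 × 100) = 0.734915
R(C) = exp(−0.00176 × 100) = 0.838618
R(D) = exp(−0.000523 × 100) = 0.949044
R(E) = exp(−0.00129 × 100) = 0.878974
Parallel (B and C): 1 − (1 − 0.734915)(1 − 0.838618) = 0.957220
Parallel (D and E): 1 − (1 − 0.949044)(1 − 0.878974) = 0.993833
Series (A, [0.957220], and [0.993833]): 0.770281 × 0.957220 × 0.993833 = 0.7328

0.7328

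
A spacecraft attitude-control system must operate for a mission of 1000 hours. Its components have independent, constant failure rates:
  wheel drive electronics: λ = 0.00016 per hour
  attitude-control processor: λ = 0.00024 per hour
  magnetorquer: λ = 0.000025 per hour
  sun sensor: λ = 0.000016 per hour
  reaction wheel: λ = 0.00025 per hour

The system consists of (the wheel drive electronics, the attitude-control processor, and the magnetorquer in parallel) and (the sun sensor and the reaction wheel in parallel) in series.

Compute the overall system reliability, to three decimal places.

R(wheel drive electronics) = exp(−0.00016 × 1000) = 0.85214
R(attitude-control processor) = exp(−0.00024 × 1000) = 0.78663
R(magnetorquer) = exp(−0.000025 × 1000) = 0.97531
R(sun sensor) = exp(−0.000016 × 1000) = 0.98413
R(reaction wheel) = exp(−0.00025 × 1000) = 0.77880
Parallel (wheel drive electronics, attitude-control processor, and magnetorquer): 1 − (1 − 0.85214)(1 − 0.78663)(1 − 0.97531) = 0.99922
Parallel (sun sensor and reaction wheel): 1 − (1 − 0.98413)(1 − 0.77880) = 0.99649
Series ([0.99922] and [0.99649]): 0.99922 × 0.99649 = 0.996

0.996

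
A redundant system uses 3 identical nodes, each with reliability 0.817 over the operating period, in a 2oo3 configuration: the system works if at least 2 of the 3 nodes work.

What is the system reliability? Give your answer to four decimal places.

0.9118

R = Σ_{i=2}^{3} C(3,i) p^i (1−p)^{3−i} with p = 0.817
C(3,2)·0.817^2·0.183^1 = 0.366451
C(3,3)·0.817^3·0.183^0 = 0.545339
Sum = 0.9118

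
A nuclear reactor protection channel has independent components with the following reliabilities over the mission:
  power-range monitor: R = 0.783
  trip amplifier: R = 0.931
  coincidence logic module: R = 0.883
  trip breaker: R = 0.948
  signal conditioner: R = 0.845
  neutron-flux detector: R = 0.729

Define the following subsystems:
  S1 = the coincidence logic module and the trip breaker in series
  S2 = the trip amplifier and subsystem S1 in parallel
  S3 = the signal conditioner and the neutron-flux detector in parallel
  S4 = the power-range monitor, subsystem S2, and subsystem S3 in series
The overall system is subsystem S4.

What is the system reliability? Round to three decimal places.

Series (coincidence logic module and trip breaker): 0.88300 × 0.94800 = 0.83708
Parallel (trip amplifier and [0.83708]): 1 − (1 − 0.93100)(1 − 0.83708) = 0.98876
Parallel (signal conditioner and neutron-flux detector): 1 − (1 − 0.84500)(1 − 0.72900) = 0.95800
Series (power-range monitor, [0.98876], and [0.95800]): 0.78300 × 0.98876 × 0.95800 = 0.742

0.742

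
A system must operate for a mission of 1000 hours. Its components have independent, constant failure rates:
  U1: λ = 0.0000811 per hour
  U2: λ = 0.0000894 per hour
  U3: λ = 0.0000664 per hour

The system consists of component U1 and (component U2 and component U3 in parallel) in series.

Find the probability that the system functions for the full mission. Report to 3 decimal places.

0.917

R(U1) = exp(−0.0000811 × 1000) = 0.92210
R(U2) = exp(−0.0000894 × 1000) = 0.91448
R(U3) = exp(−0.0000664 × 1000) = 0.93576
Parallel (U2 and U3): 1 − (1 − 0.91448)(1 − 0.93576) = 0.99451
Series (U1 and [0.99451]): 0.92210 × 0.99451 = 0.917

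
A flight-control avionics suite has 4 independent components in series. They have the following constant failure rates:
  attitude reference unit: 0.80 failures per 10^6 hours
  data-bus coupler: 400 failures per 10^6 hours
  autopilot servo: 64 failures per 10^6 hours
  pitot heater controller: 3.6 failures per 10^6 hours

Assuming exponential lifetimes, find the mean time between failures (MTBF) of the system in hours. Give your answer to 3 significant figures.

2130

Series of exponential components: λ_sys = Σ λ_i
λ_sys = 0.00000080 + 0.00040 + 0.000064 + 0.0000036 = 4.6840e-04 /h
MTBF = 1 / λ_sys = 2130 h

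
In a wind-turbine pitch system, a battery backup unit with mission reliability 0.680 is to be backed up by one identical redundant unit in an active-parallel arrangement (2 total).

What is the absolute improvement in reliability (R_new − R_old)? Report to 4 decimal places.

R_before = 0.680
R_after = 1 − (1 − 0.680)^2 = 0.8976
ΔR = 0.8976 − 0.680 = 0.2176

0.2176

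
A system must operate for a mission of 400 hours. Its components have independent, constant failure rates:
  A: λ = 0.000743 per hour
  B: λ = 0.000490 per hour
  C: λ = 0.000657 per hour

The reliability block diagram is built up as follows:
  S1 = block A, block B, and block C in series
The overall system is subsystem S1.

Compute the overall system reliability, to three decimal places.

R(A) = exp(−0.000743 × 400) = 0.74290
R(B) = exp(−0.000490 × 400) = 0.82201
R(C) = exp(−0.000657 × 400) = 0.76890
Series (A, B, and C): 0.74290 × 0.82201 × 0.76890 = 0.470

0.470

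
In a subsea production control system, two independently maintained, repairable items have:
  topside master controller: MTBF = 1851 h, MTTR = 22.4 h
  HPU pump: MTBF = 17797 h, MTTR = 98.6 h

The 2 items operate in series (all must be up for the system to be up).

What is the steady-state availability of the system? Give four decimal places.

0.9826

A(topside master controller) = MTBF/(MTBF+MTTR) = 1851/(1851+22.4) = 0.988043
A(HPU pump) = MTBF/(MTBF+MTTR) = 17797/(17797+98.6) = 0.994490
Series availability: 0.988043 × 0.994490 = 0.9826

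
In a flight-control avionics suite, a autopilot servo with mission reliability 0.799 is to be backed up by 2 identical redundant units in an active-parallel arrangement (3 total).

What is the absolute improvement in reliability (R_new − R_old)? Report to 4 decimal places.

R_before = 0.799
R_after = 1 − (1 − 0.799)^3 = 0.9919
ΔR = 0.9919 − 0.799 = 0.1929

0.1929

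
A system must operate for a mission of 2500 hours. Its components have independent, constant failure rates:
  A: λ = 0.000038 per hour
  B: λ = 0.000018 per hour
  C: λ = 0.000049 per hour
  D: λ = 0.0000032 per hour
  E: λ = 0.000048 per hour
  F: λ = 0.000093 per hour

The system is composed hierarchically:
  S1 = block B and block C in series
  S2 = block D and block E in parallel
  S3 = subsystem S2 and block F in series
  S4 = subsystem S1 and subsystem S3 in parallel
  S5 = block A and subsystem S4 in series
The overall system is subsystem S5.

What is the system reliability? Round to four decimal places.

R(A) = exp(−0.000038 × 2500) = 0.909373
R(B) = exp(−0.000018 × 2500) = 0.955997
R(C) = exp(−0.000049 × 2500) = 0.884706
R(D) = exp(−0.0000032 × 2500) = 0.992032
R(E) = exp(−0.000048 × 2500) = 0.886920
R(F) = exp(−0.000093 × 2500) = 0.792550
Series (B and C): 0.955997 × 0.884706 = 0.845776
Parallel (D and E): 1 − (1 − 0.992032)(1 − 0.886920) = 0.999099
Series ([0.999099] and F): 0.999099 × 0.792550 = 0.791836
Parallel ([0.845776] and [0.791836]): 1 − (1 − 0.845776)(1 − 0.791836) = 0.967896
Series (A and [0.967896]): 0.909373 × 0.967896 = 0.8802

0.8802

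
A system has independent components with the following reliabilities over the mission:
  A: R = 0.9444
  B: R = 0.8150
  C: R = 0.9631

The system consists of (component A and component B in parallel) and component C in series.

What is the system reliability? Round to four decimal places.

Parallel (A and B): 1 − (1 − 0.944400)(1 − 0.815000) = 0.989714
Series ([0.989714] and C): 0.989714 × 0.963100 = 0.9532

0.9532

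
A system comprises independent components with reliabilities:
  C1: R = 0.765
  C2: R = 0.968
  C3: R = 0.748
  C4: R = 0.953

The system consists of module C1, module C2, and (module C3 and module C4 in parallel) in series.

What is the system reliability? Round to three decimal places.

0.732

Parallel (C3 and C4): 1 − (1 − 0.74800)(1 − 0.95300) = 0.98816
Series (C1, C2, and [0.98816]): 0.76500 × 0.96800 × 0.98816 = 0.732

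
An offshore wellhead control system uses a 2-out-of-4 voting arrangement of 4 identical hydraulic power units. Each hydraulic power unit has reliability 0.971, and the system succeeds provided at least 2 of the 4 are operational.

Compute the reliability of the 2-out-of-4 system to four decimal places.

R = Σ_{i=2}^{4} C(4,i) p^i (1−p)^{4−i} with p = 0.971
C(4,2)·0.971^2·0.029^2 = 0.004758
C(4,3)·0.971^3·0.029^1 = 0.106198
C(4,4)·0.971^4·0.029^0 = 0.888949
Sum = 0.9999

0.9999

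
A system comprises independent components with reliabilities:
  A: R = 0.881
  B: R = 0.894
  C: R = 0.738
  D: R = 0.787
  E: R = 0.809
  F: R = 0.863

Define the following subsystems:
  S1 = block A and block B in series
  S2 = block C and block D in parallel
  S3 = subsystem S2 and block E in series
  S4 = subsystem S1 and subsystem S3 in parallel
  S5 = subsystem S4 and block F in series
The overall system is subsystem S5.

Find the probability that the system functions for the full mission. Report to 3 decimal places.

0.820

Series (A and B): 0.88100 × 0.89400 = 0.78761
Parallel (C and D): 1 − (1 − 0.73800)(1 − 0.78700) = 0.94419
Series ([0.94419] and E): 0.94419 × 0.80900 = 0.76385
Parallel ([0.78761] and [0.76385]): 1 − (1 − 0.78761)(1 − 0.76385) = 0.94984
Series ([0.94984] and F): 0.94984 × 0.86300 = 0.820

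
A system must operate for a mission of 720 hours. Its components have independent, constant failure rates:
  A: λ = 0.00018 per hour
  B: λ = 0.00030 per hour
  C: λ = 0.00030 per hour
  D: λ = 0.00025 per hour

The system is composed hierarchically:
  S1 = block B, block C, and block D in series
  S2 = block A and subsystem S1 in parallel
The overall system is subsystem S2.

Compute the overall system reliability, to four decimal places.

R(A) = exp(−0.00018 × 720) = 0.878447
R(B) = exp(−0.00030 × 720) = 0.805735
R(C) = exp(−0.00030 × 720) = 0.805735
R(D) = exp(−0.00025 × 720) = 0.835270
Series (B, C, and D): 0.805735 × 0.805735 × 0.835270 = 0.542265
Parallel (A and [0.542265]): 1 − (1 − 0.878447)(1 − 0.542265) = 0.9444

0.9444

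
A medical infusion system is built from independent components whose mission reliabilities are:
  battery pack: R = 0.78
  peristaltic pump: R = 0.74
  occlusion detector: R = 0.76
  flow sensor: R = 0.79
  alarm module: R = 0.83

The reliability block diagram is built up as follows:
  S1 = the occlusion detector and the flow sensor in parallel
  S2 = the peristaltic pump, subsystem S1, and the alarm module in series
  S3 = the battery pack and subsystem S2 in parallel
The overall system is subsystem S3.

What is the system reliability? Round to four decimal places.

0.9083

Parallel (occlusion detector and flow sensor): 1 − (1 − 0.760000)(1 − 0.790000) = 0.949600
Series (peristaltic pump, [0.949600], and alarm module): 0.740000 × 0.949600 × 0.830000 = 0.583244
Parallel (battery pack and [0.583244]): 1 − (1 − 0.780000)(1 − 0.583244) = 0.9083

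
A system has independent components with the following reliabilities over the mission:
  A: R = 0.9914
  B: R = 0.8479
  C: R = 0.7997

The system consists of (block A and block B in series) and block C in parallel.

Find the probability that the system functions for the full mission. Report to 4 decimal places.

0.9681

Series (A and B): 0.991400 × 0.847900 = 0.840608
Parallel ([0.840608] and C): 1 − (1 − 0.840608)(1 − 0.799700) = 0.9681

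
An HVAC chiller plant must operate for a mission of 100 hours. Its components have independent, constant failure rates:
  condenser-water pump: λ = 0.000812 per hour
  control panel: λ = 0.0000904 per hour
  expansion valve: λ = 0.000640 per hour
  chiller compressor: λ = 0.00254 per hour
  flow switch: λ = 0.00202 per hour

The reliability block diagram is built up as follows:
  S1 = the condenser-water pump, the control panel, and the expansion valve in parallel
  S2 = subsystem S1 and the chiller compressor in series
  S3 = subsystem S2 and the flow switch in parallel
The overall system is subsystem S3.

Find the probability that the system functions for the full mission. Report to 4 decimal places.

0.9590

R(condenser-water pump) = exp(−0.000812 × 100) = 0.922009
R(control panel) = exp(−0.0000904 × 100) = 0.991001
R(expansion valve) = exp(−0.000640 × 100) = 0.938005
R(chiller compressor) = exp(−0.00254 × 100) = 0.775692
R(flow switch) = exp(−0.00202 × 100) = 0.817095
Parallel (condenser-water pump, control panel, and expansion valve): 1 − (1 − 0.922009)(1 − 0.991001)(1 − 0.938005) = 0.999956
Series ([0.999956] and chiller compressor): 0.999956 × 0.775692 = 0.775658
Parallel ([0.775658] and flow switch): 1 − (1 − 0.775658)(1 − 0.817095) = 0.9590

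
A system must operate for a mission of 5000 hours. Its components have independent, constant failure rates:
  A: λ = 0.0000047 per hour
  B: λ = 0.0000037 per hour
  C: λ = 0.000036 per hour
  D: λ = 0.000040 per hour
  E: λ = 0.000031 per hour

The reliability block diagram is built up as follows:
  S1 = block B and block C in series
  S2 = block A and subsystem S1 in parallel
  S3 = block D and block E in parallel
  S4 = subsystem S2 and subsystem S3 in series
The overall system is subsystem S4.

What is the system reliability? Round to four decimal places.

0.9699

R(A) = exp(−0.0000047 × 5000) = 0.976774
R(B) = exp(−0.0000037 × 5000) = 0.981670
R(C) = exp(−0.000036 × 5000) = 0.835270
R(D) = exp(−0.000040 × 5000) = 0.818731
R(E) = exp(−0.000031 × 5000) = 0.856415
Series (B and C): 0.981670 × 0.835270 = 0.819960
Parallel (A and [0.819960]): 1 − (1 − 0.976774)(1 − 0.819960) = 0.995818
Parallel (D and E): 1 − (1 − 0.818731)(1 − 0.856415) = 0.973972
Series ([0.995818] and [0.973972]): 0.995818 × 0.973972 = 0.9699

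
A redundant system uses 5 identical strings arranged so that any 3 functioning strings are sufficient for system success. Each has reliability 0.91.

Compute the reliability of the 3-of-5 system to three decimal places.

R = Σ_{i=3}^{5} C(5,i) p^i (1−p)^{5−i} with p = 0.91
C(5,3)·0.91^3·0.09^2 = 0.06104
C(5,4)·0.91^4·0.09^1 = 0.30859
C(5,5)·0.91^5·0.09^0 = 0.62403
Sum = 0.994

0.994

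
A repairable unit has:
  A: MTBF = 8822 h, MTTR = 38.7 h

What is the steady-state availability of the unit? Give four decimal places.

0.9956

A(A) = MTBF/(MTBF+MTTR) = 8822/(8822+38.7) = 0.9956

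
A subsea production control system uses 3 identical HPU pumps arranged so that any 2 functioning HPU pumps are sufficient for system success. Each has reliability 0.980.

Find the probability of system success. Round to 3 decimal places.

R = Σ_{i=2}^{3} C(3,i) p^i (1−p)^{3−i} with p = 0.980
C(3,2)·0.980^2·0.020^1 = 0.05762
C(3,3)·0.980^3·0.020^0 = 0.94119
Sum = 0.999

0.999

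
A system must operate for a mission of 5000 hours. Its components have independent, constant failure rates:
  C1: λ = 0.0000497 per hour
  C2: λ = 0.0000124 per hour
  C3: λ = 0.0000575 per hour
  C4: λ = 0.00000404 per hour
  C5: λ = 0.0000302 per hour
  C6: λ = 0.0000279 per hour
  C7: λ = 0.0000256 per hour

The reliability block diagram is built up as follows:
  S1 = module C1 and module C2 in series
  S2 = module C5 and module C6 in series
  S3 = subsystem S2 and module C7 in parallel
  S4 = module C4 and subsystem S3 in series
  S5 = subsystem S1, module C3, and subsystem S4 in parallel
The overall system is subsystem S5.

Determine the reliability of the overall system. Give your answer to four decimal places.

0.9967

R(C1) = exp(−0.0000497 × 5000) = 0.779970
R(C2) = exp(−0.0000124 × 5000) = 0.939883
R(C3) = exp(−0.0000575 × 5000) = 0.750137
R(C4) = exp(−0.00000404 × 5000) = 0.980003
R(C5) = exp(−0.0000302 × 5000) = 0.859848
R(C6) = exp(−0.0000279 × 5000) = 0.869793
R(C7) = exp(−0.0000256 × 5000) = 0.879853
Series (C1 and C2): 0.779970 × 0.939883 = 0.733081
Series (C5 and C6): 0.859848 × 0.869793 = 0.747890
Parallel ([0.747890] and C7): 1 − (1 − 0.747890)(1 − 0.879853) = 0.969710
Series (C4 and [0.969710]): 0.980003 × 0.969710 = 0.950319
Parallel ([0.733081], C3, and [0.950319]): 1 − (1 − 0.733081)(1 − 0.750137)(1 − 0.950319) = 0.9967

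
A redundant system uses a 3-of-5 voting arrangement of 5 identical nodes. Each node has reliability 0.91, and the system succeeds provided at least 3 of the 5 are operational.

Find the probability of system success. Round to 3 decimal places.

0.994

R = Σ_{i=3}^{5} C(5,i) p^i (1−p)^{5−i} with p = 0.91
C(5,3)·0.91^3·0.09^2 = 0.06104
C(5,4)·0.91^4·0.09^1 = 0.30859
C(5,5)·0.91^5·0.09^0 = 0.62403
Sum = 0.994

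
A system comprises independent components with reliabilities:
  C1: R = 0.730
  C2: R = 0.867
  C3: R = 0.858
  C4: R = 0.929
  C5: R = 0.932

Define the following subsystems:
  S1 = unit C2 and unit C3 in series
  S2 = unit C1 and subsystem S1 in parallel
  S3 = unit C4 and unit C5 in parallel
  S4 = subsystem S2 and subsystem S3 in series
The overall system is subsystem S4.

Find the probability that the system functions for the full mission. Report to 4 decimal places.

Series (C2 and C3): 0.867000 × 0.858000 = 0.743886
Parallel (C1 and [0.743886]): 1 − (1 − 0.730000)(1 − 0.743886) = 0.930849
Parallel (C4 and C5): 1 − (1 − 0.929000)(1 − 0.932000) = 0.995172
Series ([0.930849] and [0.995172]): 0.930849 × 0.995172 = 0.9264

0.9264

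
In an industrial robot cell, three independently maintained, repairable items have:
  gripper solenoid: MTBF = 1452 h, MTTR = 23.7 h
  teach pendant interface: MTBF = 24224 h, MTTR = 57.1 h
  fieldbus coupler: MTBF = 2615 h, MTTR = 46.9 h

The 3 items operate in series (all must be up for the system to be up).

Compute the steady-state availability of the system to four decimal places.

A(gripper solenoid) = MTBF/(MTBF+MTTR) = 1452/(1452+23.7) = 0.983940
A(teach pendant interface) = MTBF/(MTBF+MTTR) = 24224/(24224+57.1) = 0.997648
A(fieldbus coupler) = MTBF/(MTBF+MTTR) = 2615/(2615+46.9) = 0.982381
Series availability: 0.983940 × 0.997648 × 0.982381 = 0.9643

0.9643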